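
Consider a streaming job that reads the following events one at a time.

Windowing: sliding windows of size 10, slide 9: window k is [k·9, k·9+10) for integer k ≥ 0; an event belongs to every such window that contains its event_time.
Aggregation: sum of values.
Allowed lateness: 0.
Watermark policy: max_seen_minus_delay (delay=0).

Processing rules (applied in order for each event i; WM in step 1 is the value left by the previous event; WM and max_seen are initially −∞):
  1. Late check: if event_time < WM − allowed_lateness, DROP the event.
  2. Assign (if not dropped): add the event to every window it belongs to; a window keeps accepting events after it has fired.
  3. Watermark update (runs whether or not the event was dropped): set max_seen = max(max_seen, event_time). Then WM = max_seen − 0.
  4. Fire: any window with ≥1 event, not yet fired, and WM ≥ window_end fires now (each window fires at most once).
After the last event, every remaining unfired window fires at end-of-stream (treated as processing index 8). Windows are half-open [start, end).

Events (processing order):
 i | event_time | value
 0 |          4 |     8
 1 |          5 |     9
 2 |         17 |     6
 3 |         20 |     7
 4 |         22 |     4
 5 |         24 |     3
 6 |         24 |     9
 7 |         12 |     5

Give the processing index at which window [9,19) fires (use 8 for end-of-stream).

i=0 t=4 v=8: → [0,10); WM=4
i=1 t=5 v=9: → [0,10); WM=5
i=2 t=17 v=6: → [9,19); WM=17; [0,10) fires=17
i=3 t=20 v=7: → [18,28); WM=20; [9,19) fires=6
i=4 t=22 v=4: → [18,28); WM=22
i=5 t=24 v=3: → [18,28); WM=24
i=6 t=24 v=9: → [18,28); WM=24
i=7 t=12 v=5: DROP (t<24-0); WM=24

3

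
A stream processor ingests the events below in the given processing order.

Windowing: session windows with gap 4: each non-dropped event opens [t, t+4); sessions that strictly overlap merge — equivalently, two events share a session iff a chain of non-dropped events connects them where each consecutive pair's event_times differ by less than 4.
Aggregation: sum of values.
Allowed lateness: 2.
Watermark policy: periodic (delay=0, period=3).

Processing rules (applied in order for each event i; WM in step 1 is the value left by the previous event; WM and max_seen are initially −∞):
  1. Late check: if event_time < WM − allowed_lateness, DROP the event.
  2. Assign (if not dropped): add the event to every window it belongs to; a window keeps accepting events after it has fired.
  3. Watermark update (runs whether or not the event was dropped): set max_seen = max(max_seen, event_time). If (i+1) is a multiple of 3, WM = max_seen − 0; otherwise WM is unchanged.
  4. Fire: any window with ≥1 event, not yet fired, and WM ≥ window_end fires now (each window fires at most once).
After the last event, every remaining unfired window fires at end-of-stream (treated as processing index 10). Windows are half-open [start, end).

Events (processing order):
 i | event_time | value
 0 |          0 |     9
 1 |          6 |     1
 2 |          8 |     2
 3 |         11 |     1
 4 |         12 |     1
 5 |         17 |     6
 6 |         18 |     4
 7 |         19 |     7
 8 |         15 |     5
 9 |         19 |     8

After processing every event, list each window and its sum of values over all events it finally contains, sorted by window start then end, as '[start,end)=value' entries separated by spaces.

i=0 t=0 v=9: → [0,4); WM=−∞
i=1 t=6 v=1: → [6,10); WM=−∞
i=2 t=8 v=2: → [6,12); WM=8
i=3 t=11 v=1: → [6,15); WM=8
i=4 t=12 v=1: → [6,16); WM=8
i=5 t=17 v=6: → [17,21); WM=17
i=6 t=18 v=4: → [17,22); WM=17
i=7 t=19 v=7: → [17,23); WM=17
i=8 t=15 v=5: → [6,23); WM=19
i=9 t=19 v=8: → [6,23); WM=19

[0,4)=9 [6,23)=35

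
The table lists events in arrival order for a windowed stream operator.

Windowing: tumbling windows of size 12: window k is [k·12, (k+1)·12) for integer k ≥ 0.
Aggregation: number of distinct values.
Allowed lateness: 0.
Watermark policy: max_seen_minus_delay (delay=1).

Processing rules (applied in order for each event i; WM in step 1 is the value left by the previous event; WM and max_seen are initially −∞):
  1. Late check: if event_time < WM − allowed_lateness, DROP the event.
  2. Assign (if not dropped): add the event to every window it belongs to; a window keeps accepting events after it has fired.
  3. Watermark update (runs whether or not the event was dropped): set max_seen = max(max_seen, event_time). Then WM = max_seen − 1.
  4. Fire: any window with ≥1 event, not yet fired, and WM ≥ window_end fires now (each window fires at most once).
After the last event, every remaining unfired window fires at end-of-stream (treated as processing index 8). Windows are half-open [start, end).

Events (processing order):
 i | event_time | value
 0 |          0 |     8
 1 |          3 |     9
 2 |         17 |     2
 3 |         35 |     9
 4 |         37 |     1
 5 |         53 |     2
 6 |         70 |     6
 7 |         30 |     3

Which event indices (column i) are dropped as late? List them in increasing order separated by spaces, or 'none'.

7

i=0 t=0 v=8: → [0,12); WM=-1
i=1 t=3 v=9: → [0,12); WM=2
i=2 t=17 v=2: → [12,24); WM=16; [0,12) fires=2
i=3 t=35 v=9: → [24,36); WM=34; [12,24) fires=1
i=4 t=37 v=1: → [36,48); WM=36; [24,36) fires=1
i=5 t=53 v=2: → [48,60); WM=52; [36,48) fires=1
i=6 t=70 v=6: → [60,72); WM=69; [48,60) fires=1
i=7 t=30 v=3: DROP (t<69-0); WM=69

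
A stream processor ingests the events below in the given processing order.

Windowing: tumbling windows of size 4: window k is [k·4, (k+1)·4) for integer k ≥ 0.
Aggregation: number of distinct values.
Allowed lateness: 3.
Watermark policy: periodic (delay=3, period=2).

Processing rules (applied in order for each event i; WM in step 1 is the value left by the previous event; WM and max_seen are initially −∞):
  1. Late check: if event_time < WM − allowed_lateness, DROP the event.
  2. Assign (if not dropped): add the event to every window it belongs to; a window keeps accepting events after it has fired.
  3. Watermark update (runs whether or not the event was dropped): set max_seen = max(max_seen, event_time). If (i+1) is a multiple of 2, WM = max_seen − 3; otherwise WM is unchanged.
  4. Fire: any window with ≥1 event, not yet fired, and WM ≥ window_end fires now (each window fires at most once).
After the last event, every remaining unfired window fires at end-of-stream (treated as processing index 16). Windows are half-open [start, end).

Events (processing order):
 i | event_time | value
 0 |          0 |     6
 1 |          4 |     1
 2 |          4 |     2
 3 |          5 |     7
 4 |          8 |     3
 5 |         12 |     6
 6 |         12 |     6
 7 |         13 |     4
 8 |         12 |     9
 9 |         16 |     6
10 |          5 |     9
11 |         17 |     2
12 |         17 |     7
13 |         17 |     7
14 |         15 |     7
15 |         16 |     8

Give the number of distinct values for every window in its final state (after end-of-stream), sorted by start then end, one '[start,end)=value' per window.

[0,4)=1 [4,8)=3 [8,12)=1 [12,16)=4 [16,20)=4

i=0 t=0 v=6: → [0,4); WM=−∞
i=1 t=4 v=1: → [4,8); WM=1
i=2 t=4 v=2: → [4,8); WM=1
i=3 t=5 v=7: → [4,8); WM=2
i=4 t=8 v=3: → [8,12); WM=2
i=5 t=12 v=6: → [12,16); WM=9; [0,4) fires=1 [4,8) fires=3
i=6 t=12 v=6: → [12,16); WM=9
i=7 t=13 v=4: → [12,16); WM=10
i=8 t=12 v=9: → [12,16); WM=10
i=9 t=16 v=6: → [16,20); WM=13; [8,12) fires=1
i=10 t=5 v=9: DROP (t<13-3); WM=13
i=11 t=17 v=2: → [16,20); WM=14
i=12 t=17 v=7: → [16,20); WM=14
i=13 t=17 v=7: → [16,20); WM=14
i=14 t=15 v=7: → [12,16); WM=14
i=15 t=16 v=8: → [16,20); WM=14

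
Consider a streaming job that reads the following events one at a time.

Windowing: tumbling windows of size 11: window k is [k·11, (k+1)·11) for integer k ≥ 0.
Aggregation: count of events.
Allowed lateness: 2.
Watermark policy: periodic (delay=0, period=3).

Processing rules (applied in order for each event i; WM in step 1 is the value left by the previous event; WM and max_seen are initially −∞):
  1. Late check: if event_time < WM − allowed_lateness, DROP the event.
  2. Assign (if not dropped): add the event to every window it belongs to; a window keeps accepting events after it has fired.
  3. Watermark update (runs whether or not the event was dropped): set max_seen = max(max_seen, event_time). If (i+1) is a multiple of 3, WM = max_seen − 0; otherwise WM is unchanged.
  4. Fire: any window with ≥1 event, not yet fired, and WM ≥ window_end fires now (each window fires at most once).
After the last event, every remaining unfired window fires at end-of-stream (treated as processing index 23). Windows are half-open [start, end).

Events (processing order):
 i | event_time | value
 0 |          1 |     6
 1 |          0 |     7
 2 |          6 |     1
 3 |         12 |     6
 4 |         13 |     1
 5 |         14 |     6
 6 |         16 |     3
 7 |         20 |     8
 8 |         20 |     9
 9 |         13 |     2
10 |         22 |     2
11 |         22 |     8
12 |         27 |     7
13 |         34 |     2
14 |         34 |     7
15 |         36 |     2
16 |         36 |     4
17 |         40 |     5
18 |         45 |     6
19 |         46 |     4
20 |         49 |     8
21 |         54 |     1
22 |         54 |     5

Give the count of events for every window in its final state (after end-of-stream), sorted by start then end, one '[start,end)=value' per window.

[0,11)=3 [11,22)=6 [22,33)=3 [33,44)=5 [44,55)=5

i=0 t=1 v=6: → [0,11); WM=−∞
i=1 t=0 v=7: → [0,11); WM=−∞
i=2 t=6 v=1: → [0,11); WM=6
i=3 t=12 v=6: → [11,22); WM=6
i=4 t=13 v=1: → [11,22); WM=6
i=5 t=14 v=6: → [11,22); WM=14; [0,11) fires=3
i=6 t=16 v=3: → [11,22); WM=14
i=7 t=20 v=8: → [11,22); WM=14
i=8 t=20 v=9: → [11,22); WM=20
i=9 t=13 v=2: DROP (t<20-2); WM=20
i=10 t=22 v=2: → [22,33); WM=20
i=11 t=22 v=8: → [22,33); WM=22; [11,22) fires=6
i=12 t=27 v=7: → [22,33); WM=22
i=13 t=34 v=2: → [33,44); WM=22
i=14 t=34 v=7: → [33,44); WM=34; [22,33) fires=3
i=15 t=36 v=2: → [33,44); WM=34
i=16 t=36 v=4: → [33,44); WM=34
i=17 t=40 v=5: → [33,44); WM=40
i=18 t=45 v=6: → [44,55); WM=40
i=19 t=46 v=4: → [44,55); WM=40
i=20 t=49 v=8: → [44,55); WM=49; [33,44) fires=5
i=21 t=54 v=1: → [44,55); WM=49
i=22 t=54 v=5: → [44,55); WM=49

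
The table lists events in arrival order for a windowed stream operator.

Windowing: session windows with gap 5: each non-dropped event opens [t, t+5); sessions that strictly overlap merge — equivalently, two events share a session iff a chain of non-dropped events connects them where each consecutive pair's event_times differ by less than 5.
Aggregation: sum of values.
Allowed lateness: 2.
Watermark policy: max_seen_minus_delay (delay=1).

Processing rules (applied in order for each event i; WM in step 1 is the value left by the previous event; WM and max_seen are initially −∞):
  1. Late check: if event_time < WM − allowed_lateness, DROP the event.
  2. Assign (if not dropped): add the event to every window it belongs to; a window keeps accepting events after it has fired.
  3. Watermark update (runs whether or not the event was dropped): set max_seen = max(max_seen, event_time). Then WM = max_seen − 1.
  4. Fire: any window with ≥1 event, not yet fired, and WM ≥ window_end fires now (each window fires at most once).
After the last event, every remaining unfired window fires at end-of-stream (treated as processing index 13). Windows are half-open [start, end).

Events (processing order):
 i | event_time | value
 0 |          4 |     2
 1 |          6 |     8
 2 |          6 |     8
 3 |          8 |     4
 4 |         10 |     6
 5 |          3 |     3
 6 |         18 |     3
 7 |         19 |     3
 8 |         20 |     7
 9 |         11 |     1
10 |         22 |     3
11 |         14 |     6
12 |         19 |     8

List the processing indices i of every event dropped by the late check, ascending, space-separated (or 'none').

i=0 t=4 v=2: → [4,9); WM=3
i=1 t=6 v=8: → [4,11); WM=5
i=2 t=6 v=8: → [4,11); WM=5
i=3 t=8 v=4: → [4,13); WM=7
i=4 t=10 v=6: → [4,15); WM=9
i=5 t=3 v=3: DROP (t<9-2); WM=9
i=6 t=18 v=3: → [18,23); WM=17
i=7 t=19 v=3: → [18,24); WM=18
i=8 t=20 v=7: → [18,25); WM=19
i=9 t=11 v=1: DROP (t<19-2); WM=19
i=10 t=22 v=3: → [18,27); WM=21
i=11 t=14 v=6: DROP (t<21-2); WM=21
i=12 t=19 v=8: → [18,27); WM=21

5 9 11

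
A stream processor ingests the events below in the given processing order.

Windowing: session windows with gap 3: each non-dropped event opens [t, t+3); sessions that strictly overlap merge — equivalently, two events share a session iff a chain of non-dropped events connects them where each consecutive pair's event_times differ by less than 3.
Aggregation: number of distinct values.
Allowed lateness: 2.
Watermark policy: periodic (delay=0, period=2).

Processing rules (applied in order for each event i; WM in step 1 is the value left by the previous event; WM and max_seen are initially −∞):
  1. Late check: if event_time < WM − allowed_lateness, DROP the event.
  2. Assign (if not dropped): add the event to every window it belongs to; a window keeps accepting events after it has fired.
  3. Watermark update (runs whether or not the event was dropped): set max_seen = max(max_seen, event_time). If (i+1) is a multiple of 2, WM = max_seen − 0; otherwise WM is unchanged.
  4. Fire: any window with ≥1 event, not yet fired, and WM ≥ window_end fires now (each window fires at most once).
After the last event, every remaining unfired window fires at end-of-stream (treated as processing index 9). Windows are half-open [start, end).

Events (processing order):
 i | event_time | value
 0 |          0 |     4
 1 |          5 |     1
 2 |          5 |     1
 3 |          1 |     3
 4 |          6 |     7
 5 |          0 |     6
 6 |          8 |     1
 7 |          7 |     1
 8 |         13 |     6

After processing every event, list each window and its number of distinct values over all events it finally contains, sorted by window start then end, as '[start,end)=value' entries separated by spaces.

i=0 t=0 v=4: → [0,3); WM=−∞
i=1 t=5 v=1: → [5,8); WM=5
i=2 t=5 v=1: → [5,8); WM=5
i=3 t=1 v=3: DROP (t<5-2); WM=5
i=4 t=6 v=7: → [5,9); WM=5
i=5 t=0 v=6: DROP (t<5-2); WM=6
i=6 t=8 v=1: → [5,11); WM=6
i=7 t=7 v=1: → [5,11); WM=8
i=8 t=13 v=6: → [13,16); WM=8

[0,3)=1 [5,11)=2 [13,16)=1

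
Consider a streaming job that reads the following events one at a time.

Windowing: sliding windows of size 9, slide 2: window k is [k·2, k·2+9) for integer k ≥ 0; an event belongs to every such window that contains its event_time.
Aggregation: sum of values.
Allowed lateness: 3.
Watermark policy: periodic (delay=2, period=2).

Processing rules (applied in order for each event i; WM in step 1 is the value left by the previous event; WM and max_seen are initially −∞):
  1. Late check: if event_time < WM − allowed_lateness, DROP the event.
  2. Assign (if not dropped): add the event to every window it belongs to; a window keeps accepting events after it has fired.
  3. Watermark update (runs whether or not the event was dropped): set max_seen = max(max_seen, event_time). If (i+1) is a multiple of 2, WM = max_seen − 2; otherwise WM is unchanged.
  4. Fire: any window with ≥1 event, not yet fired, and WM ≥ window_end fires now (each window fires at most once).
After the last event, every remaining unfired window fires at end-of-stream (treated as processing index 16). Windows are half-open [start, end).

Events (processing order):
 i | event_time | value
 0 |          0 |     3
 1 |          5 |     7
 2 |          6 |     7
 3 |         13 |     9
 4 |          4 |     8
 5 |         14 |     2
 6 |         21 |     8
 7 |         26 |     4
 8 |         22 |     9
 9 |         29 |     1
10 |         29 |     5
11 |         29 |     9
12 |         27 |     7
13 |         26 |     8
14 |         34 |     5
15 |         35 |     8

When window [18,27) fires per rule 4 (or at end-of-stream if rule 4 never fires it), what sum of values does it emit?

21

i=0 t=0 v=3: → [0,9); WM=−∞
i=1 t=5 v=7: → [4,13),[2,11),[0,9); WM=3
i=2 t=6 v=7: → [6,15),[4,13),[2,11),[0,9); WM=3
i=3 t=13 v=9: → [12,21),[10,19),[8,17),[6,15); WM=11; [0,9) fires=17 [2,11) fires=14
i=4 t=4 v=8: DROP (t<11-3); WM=11
i=5 t=14 v=2: → [14,23),[12,21),[10,19),[8,17),[6,15); WM=12
i=6 t=21 v=8: → [20,29),[18,27),[16,25),[14,23); WM=12
i=7 t=26 v=4: → [26,35),[24,33),[22,31),[20,29),[18,27); WM=24; [4,13) fires=14 [6,15) fires=18 [8,17) fires=11 [10,19) fires=11 [12,21) fires=11 [14,23) fires=10
i=8 t=22 v=9: → [22,31),[20,29),[18,27),[16,25),[14,23); WM=24
i=9 t=29 v=1: → [28,37),[26,35),[24,33),[22,31); WM=27; [16,25) fires=17 [18,27) fires=21
i=10 t=29 v=5: → [28,37),[26,35),[24,33),[22,31); WM=27
i=11 t=29 v=9: → [28,37),[26,35),[24,33),[22,31); WM=27
i=12 t=27 v=7: → [26,35),[24,33),[22,31),[20,29); WM=27
i=13 t=26 v=8: → [26,35),[24,33),[22,31),[20,29),[18,27); WM=27
i=14 t=34 v=5: → [34,43),[32,41),[30,39),[28,37),[26,35); WM=27
i=15 t=35 v=8: → [34,43),[32,41),[30,39),[28,37); WM=33; [20,29) fires=36 [22,31) fires=43 [24,33) fires=34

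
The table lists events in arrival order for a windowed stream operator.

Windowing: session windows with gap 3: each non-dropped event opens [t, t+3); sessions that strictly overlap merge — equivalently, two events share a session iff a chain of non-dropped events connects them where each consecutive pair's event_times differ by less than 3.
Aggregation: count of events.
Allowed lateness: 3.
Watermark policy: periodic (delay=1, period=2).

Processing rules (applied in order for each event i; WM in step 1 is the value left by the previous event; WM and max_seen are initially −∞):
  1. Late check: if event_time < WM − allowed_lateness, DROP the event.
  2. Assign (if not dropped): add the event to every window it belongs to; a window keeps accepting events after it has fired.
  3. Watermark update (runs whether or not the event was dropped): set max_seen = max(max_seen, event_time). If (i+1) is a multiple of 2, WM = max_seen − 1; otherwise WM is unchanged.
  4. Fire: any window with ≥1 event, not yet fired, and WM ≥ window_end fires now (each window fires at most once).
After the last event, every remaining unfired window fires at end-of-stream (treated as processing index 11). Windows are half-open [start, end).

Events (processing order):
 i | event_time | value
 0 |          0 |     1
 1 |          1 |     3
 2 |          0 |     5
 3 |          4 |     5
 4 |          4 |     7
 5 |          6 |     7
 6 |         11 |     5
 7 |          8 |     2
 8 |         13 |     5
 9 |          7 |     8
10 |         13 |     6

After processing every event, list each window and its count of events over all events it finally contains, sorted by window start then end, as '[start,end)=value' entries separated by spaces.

[0,4)=3 [4,11)=5 [11,16)=3

i=0 t=0 v=1: → [0,3); WM=−∞
i=1 t=1 v=3: → [0,4); WM=0
i=2 t=0 v=5: → [0,4); WM=0
i=3 t=4 v=5: → [4,7); WM=3
i=4 t=4 v=7: → [4,7); WM=3
i=5 t=6 v=7: → [4,9); WM=5
i=6 t=11 v=5: → [11,14); WM=5
i=7 t=8 v=2: → [4,11); WM=10
i=8 t=13 v=5: → [11,16); WM=10
i=9 t=7 v=8: → [4,11); WM=12
i=10 t=13 v=6: → [11,16); WM=12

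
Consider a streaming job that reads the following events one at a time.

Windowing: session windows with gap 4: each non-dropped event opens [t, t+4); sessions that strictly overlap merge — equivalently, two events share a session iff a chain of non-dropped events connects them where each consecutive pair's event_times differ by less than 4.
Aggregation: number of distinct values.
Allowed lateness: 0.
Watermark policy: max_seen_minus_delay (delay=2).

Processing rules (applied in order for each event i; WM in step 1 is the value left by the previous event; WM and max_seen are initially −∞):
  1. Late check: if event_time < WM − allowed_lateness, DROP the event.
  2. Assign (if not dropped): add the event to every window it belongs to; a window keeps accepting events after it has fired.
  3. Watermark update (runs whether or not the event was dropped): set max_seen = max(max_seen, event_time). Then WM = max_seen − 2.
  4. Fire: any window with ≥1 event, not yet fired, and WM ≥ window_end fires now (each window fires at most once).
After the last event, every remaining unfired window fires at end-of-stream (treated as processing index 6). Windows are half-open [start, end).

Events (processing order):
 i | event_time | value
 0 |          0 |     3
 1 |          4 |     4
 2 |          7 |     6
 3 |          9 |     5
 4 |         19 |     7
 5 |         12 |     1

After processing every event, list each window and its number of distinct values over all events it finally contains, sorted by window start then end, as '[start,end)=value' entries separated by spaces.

i=0 t=0 v=3: → [0,4); WM=-2
i=1 t=4 v=4: → [4,8); WM=2
i=2 t=7 v=6: → [4,11); WM=5
i=3 t=9 v=5: → [4,13); WM=7
i=4 t=19 v=7: → [19,23); WM=17
i=5 t=12 v=1: DROP (t<17-0); WM=17

[0,4)=1 [4,13)=3 [19,23)=1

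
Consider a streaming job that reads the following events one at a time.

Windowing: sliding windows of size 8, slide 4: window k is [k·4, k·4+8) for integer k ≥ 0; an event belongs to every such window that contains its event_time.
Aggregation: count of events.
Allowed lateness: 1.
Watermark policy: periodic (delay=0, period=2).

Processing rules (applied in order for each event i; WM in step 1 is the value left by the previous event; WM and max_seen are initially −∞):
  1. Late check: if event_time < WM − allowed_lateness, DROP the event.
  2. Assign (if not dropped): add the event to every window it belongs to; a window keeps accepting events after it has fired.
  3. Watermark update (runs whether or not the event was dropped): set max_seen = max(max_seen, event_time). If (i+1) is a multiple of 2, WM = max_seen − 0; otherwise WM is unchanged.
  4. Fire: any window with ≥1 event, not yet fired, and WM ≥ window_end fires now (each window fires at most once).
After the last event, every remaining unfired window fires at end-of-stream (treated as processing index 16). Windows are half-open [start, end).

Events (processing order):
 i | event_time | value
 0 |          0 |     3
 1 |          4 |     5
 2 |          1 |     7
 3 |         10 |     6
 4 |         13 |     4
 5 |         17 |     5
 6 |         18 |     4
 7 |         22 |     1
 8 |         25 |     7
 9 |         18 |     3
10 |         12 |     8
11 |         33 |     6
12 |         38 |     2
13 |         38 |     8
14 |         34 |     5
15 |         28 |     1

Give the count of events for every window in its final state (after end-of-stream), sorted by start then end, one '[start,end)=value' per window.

[0,8)=2 [4,12)=2 [8,16)=2 [12,20)=3 [16,24)=3 [20,28)=2 [24,32)=1 [28,36)=1 [32,40)=3 [36,44)=2

i=0 t=0 v=3: → [0,8); WM=−∞
i=1 t=4 v=5: → [4,12),[0,8); WM=4
i=2 t=1 v=7: DROP (t<4-1); WM=4
i=3 t=10 v=6: → [8,16),[4,12); WM=10; [0,8) fires=2
i=4 t=13 v=4: → [12,20),[8,16); WM=10
i=5 t=17 v=5: → [16,24),[12,20); WM=17; [4,12) fires=2 [8,16) fires=2
i=6 t=18 v=4: → [16,24),[12,20); WM=17
i=7 t=22 v=1: → [20,28),[16,24); WM=22; [12,20) fires=3
i=8 t=25 v=7: → [24,32),[20,28); WM=22
i=9 t=18 v=3: DROP (t<22-1); WM=25; [16,24) fires=3
i=10 t=12 v=8: DROP (t<25-1); WM=25
i=11 t=33 v=6: → [32,40),[28,36); WM=33; [20,28) fires=2 [24,32) fires=1
i=12 t=38 v=2: → [36,44),[32,40); WM=33
i=13 t=38 v=8: → [36,44),[32,40); WM=38; [28,36) fires=1
i=14 t=34 v=5: DROP (t<38-1); WM=38
i=15 t=28 v=1: DROP (t<38-1); WM=38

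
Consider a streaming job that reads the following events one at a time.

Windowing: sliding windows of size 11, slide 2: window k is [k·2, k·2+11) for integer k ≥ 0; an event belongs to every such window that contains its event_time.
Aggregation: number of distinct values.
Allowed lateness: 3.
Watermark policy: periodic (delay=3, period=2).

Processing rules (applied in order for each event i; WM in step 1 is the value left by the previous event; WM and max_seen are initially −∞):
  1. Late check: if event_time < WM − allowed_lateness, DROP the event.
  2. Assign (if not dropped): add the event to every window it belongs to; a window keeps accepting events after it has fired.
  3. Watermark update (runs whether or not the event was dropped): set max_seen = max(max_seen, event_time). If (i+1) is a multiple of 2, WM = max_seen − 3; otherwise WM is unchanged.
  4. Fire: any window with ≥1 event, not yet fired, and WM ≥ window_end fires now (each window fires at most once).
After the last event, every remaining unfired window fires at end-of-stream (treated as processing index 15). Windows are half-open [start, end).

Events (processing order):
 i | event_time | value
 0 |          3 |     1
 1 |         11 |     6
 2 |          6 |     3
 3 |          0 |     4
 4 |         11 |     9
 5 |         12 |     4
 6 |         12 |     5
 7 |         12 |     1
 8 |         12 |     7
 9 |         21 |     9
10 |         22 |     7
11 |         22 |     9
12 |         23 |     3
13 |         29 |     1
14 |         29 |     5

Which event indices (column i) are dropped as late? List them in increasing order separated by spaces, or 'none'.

3

i=0 t=3 v=1: → [2,13),[0,11); WM=−∞
i=1 t=11 v=6: → [10,21),[8,19),[6,17),[4,15),[2,13); WM=8
i=2 t=6 v=3: → [6,17),[4,15),[2,13),[0,11); WM=8
i=3 t=0 v=4: DROP (t<8-3); WM=8
i=4 t=11 v=9: → [10,21),[8,19),[6,17),[4,15),[2,13); WM=8
i=5 t=12 v=4: → [12,23),[10,21),[8,19),[6,17),[4,15),[2,13); WM=9
i=6 t=12 v=5: → [12,23),[10,21),[8,19),[6,17),[4,15),[2,13); WM=9
i=7 t=12 v=1: → [12,23),[10,21),[8,19),[6,17),[4,15),[2,13); WM=9
i=8 t=12 v=7: → [12,23),[10,21),[8,19),[6,17),[4,15),[2,13); WM=9
i=9 t=21 v=9: → [20,31),[18,29),[16,27),[14,25),[12,23); WM=18; [0,11) fires=2 [2,13) fires=7 [4,15) fires=7 [6,17) fires=7
i=10 t=22 v=7: → [22,33),[20,31),[18,29),[16,27),[14,25),[12,23); WM=18
i=11 t=22 v=9: → [22,33),[20,31),[18,29),[16,27),[14,25),[12,23); WM=19; [8,19) fires=6
i=12 t=23 v=3: → [22,33),[20,31),[18,29),[16,27),[14,25); WM=19
i=13 t=29 v=1: → [28,39),[26,37),[24,35),[22,33),[20,31); WM=26; [10,21) fires=6 [12,23) fires=5 [14,25) fires=3
i=14 t=29 v=5: → [28,39),[26,37),[24,35),[22,33),[20,31); WM=26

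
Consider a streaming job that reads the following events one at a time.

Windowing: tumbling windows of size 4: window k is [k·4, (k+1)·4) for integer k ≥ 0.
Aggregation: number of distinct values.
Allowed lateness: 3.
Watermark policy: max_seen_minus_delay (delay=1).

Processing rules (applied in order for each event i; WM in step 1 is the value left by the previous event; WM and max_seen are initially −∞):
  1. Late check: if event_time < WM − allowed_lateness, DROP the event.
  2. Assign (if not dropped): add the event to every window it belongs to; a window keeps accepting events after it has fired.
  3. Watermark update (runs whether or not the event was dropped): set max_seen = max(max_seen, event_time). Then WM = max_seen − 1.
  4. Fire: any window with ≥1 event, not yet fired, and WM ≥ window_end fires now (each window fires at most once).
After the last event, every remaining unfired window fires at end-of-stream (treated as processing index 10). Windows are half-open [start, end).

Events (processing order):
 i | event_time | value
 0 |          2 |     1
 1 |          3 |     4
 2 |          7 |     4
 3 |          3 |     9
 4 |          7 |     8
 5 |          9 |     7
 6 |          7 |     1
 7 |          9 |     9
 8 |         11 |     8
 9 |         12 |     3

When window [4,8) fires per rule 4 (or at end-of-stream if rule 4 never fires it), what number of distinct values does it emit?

i=0 t=2 v=1: → [0,4); WM=1
i=1 t=3 v=4: → [0,4); WM=2
i=2 t=7 v=4: → [4,8); WM=6; [0,4) fires=2
i=3 t=3 v=9: → [0,4); WM=6
i=4 t=7 v=8: → [4,8); WM=6
i=5 t=9 v=7: → [8,12); WM=8; [4,8) fires=2
i=6 t=7 v=1: → [4,8); WM=8
i=7 t=9 v=9: → [8,12); WM=8
i=8 t=11 v=8: → [8,12); WM=10
i=9 t=12 v=3: → [12,16); WM=11

2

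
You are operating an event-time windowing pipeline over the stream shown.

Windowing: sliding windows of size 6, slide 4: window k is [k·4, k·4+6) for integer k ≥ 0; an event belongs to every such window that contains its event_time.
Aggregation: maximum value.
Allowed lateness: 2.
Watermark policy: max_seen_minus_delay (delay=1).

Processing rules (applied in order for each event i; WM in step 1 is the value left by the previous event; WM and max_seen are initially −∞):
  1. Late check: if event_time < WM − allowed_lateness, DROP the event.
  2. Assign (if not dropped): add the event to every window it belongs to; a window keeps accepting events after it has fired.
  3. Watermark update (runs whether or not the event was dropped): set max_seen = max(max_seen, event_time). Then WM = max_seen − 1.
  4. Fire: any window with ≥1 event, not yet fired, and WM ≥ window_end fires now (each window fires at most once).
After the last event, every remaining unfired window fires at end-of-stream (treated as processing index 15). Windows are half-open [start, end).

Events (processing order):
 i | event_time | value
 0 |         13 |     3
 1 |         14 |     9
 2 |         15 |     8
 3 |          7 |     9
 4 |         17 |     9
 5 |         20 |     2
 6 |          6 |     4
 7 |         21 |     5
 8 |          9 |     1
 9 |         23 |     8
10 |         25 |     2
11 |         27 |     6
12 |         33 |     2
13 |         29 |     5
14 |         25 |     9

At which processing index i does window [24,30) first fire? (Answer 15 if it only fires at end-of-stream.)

i=0 t=13 v=3: → [12,18),[8,14); WM=12
i=1 t=14 v=9: → [12,18); WM=13
i=2 t=15 v=8: → [12,18); WM=14; [8,14) fires=3
i=3 t=7 v=9: DROP (t<14-2); WM=14
i=4 t=17 v=9: → [16,22),[12,18); WM=16
i=5 t=20 v=2: → [20,26),[16,22); WM=19; [12,18) fires=9
i=6 t=6 v=4: DROP (t<19-2); WM=19
i=7 t=21 v=5: → [20,26),[16,22); WM=20
i=8 t=9 v=1: DROP (t<20-2); WM=20
i=9 t=23 v=8: → [20,26); WM=22; [16,22) fires=9
i=10 t=25 v=2: → [24,30),[20,26); WM=24
i=11 t=27 v=6: → [24,30); WM=26; [20,26) fires=8
i=12 t=33 v=2: → [32,38),[28,34); WM=32; [24,30) fires=6
i=13 t=29 v=5: DROP (t<32-2); WM=32
i=14 t=25 v=9: DROP (t<32-2); WM=32

12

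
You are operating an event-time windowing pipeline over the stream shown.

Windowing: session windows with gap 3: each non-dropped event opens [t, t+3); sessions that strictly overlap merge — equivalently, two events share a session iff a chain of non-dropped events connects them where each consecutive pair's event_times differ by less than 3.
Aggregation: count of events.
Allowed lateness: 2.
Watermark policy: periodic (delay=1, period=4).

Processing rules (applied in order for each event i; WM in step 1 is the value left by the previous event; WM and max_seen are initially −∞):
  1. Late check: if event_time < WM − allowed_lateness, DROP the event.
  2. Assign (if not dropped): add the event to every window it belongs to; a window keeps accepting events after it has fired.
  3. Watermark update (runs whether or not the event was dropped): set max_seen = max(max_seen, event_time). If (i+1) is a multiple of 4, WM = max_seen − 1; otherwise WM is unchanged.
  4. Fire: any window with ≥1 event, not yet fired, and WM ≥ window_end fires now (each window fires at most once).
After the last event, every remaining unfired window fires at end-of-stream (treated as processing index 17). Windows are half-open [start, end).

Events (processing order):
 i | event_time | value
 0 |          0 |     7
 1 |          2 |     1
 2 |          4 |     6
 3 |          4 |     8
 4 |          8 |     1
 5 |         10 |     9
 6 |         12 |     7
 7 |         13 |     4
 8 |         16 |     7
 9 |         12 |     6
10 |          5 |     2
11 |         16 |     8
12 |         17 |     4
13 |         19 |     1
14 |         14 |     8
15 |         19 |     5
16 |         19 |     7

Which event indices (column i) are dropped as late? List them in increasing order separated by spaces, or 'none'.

10

i=0 t=0 v=7: → [0,3); WM=−∞
i=1 t=2 v=1: → [0,5); WM=−∞
i=2 t=4 v=6: → [0,7); WM=−∞
i=3 t=4 v=8: → [0,7); WM=3
i=4 t=8 v=1: → [8,11); WM=3
i=5 t=10 v=9: → [8,13); WM=3
i=6 t=12 v=7: → [8,15); WM=3
i=7 t=13 v=4: → [8,16); WM=12
i=8 t=16 v=7: → [16,19); WM=12
i=9 t=12 v=6: → [8,16); WM=12
i=10 t=5 v=2: DROP (t<12-2); WM=12
i=11 t=16 v=8: → [16,19); WM=15
i=12 t=17 v=4: → [16,20); WM=15
i=13 t=19 v=1: → [16,22); WM=15
i=14 t=14 v=8: → [8,22); WM=15
i=15 t=19 v=5: → [8,22); WM=18
i=16 t=19 v=7: → [8,22); WM=18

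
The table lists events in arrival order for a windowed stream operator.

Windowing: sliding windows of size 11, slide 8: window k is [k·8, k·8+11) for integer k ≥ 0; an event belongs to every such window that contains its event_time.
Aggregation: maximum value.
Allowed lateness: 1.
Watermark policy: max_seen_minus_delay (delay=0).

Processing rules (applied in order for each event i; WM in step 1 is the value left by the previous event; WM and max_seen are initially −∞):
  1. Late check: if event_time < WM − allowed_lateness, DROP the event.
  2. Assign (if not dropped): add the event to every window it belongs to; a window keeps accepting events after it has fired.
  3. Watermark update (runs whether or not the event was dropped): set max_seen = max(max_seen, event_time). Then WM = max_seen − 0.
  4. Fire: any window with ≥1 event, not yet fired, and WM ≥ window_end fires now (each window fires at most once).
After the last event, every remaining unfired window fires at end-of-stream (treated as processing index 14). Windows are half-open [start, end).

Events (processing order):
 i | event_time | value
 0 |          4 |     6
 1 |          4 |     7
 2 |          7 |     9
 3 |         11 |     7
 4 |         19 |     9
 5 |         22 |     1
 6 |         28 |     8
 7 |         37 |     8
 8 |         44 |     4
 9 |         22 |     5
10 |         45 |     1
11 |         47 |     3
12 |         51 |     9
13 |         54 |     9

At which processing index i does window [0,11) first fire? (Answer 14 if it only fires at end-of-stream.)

i=0 t=4 v=6: → [0,11); WM=4
i=1 t=4 v=7: → [0,11); WM=4
i=2 t=7 v=9: → [0,11); WM=7
i=3 t=11 v=7: → [8,19); WM=11; [0,11) fires=9
i=4 t=19 v=9: → [16,27); WM=19; [8,19) fires=7
i=5 t=22 v=1: → [16,27); WM=22
i=6 t=28 v=8: → [24,35); WM=28; [16,27) fires=9
i=7 t=37 v=8: → [32,43); WM=37; [24,35) fires=8
i=8 t=44 v=4: → [40,51); WM=44; [32,43) fires=8
i=9 t=22 v=5: DROP (t<44-1); WM=44
i=10 t=45 v=1: → [40,51); WM=45
i=11 t=47 v=3: → [40,51); WM=47
i=12 t=51 v=9: → [48,59); WM=51; [40,51) fires=4
i=13 t=54 v=9: → [48,59); WM=54

3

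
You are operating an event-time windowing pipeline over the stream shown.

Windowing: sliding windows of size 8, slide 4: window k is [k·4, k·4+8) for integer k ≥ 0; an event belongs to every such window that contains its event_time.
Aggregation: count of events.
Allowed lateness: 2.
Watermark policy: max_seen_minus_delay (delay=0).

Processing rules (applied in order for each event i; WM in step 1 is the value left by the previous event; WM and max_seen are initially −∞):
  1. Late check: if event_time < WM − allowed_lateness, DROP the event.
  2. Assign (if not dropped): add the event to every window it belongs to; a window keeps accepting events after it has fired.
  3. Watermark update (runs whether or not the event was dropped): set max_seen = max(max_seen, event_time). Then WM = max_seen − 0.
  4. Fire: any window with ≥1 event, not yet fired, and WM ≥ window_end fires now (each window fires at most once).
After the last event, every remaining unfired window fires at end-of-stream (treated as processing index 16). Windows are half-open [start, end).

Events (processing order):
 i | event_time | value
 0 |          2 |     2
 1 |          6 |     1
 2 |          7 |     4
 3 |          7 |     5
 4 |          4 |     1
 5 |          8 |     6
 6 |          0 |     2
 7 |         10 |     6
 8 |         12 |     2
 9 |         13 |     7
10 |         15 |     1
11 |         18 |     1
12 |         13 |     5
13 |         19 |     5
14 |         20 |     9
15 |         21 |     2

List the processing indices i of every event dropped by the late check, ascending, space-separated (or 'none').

4 6 12

i=0 t=2 v=2: → [0,8); WM=2
i=1 t=6 v=1: → [4,12),[0,8); WM=6
i=2 t=7 v=4: → [4,12),[0,8); WM=7
i=3 t=7 v=5: → [4,12),[0,8); WM=7
i=4 t=4 v=1: DROP (t<7-2); WM=7
i=5 t=8 v=6: → [8,16),[4,12); WM=8; [0,8) fires=4
i=6 t=0 v=2: DROP (t<8-2); WM=8
i=7 t=10 v=6: → [8,16),[4,12); WM=10
i=8 t=12 v=2: → [12,20),[8,16); WM=12; [4,12) fires=5
i=9 t=13 v=7: → [12,20),[8,16); WM=13
i=10 t=15 v=1: → [12,20),[8,16); WM=15
i=11 t=18 v=1: → [16,24),[12,20); WM=18; [8,16) fires=5
i=12 t=13 v=5: DROP (t<18-2); WM=18
i=13 t=19 v=5: → [16,24),[12,20); WM=19
i=14 t=20 v=9: → [20,28),[16,24); WM=20; [12,20) fires=5
i=15 t=21 v=2: → [20,28),[16,24); WM=21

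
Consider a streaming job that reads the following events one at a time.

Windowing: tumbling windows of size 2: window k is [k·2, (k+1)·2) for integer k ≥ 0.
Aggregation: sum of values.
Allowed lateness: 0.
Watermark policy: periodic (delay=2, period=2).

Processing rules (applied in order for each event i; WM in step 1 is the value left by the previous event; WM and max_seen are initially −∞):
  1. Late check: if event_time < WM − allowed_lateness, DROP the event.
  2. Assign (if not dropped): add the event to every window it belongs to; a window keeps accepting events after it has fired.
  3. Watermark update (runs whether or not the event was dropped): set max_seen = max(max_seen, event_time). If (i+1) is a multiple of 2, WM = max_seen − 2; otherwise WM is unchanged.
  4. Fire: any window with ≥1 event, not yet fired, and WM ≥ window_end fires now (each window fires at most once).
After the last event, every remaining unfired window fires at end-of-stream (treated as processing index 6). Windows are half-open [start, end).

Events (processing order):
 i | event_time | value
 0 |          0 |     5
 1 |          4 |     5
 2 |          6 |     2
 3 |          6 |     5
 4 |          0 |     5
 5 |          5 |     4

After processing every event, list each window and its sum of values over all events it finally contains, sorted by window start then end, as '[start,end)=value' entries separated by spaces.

i=0 t=0 v=5: → [0,2); WM=−∞
i=1 t=4 v=5: → [4,6); WM=2; [0,2) fires=5
i=2 t=6 v=2: → [6,8); WM=2
i=3 t=6 v=5: → [6,8); WM=4
i=4 t=0 v=5: DROP (t<4-0); WM=4
i=5 t=5 v=4: → [4,6); WM=4

[0,2)=5 [4,6)=9 [6,8)=7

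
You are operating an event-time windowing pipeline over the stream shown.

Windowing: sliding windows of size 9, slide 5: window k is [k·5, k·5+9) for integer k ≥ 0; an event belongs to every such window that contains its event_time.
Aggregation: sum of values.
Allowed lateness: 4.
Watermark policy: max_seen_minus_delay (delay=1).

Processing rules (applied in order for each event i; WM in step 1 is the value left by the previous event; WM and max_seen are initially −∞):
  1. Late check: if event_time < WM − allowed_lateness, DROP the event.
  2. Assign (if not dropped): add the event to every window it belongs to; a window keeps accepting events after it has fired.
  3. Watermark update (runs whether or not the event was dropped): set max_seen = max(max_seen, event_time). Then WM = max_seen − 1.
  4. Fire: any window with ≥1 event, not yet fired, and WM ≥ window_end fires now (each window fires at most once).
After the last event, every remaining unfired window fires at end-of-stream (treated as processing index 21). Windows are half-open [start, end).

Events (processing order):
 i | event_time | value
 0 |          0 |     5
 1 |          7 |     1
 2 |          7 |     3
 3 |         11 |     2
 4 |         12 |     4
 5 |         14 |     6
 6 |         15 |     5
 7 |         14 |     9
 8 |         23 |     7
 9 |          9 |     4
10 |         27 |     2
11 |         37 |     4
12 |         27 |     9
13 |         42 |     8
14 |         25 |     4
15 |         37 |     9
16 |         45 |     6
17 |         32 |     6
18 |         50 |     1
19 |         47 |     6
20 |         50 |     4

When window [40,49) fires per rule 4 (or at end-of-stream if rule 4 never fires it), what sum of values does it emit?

14

i=0 t=0 v=5: → [0,9); WM=-1
i=1 t=7 v=1: → [5,14),[0,9); WM=6
i=2 t=7 v=3: → [5,14),[0,9); WM=6
i=3 t=11 v=2: → [10,19),[5,14); WM=10; [0,9) fires=9
i=4 t=12 v=4: → [10,19),[5,14); WM=11
i=5 t=14 v=6: → [10,19); WM=13
i=6 t=15 v=5: → [15,24),[10,19); WM=14; [5,14) fires=10
i=7 t=14 v=9: → [10,19); WM=14
i=8 t=23 v=7: → [20,29),[15,24); WM=22; [10,19) fires=26
i=9 t=9 v=4: DROP (t<22-4); WM=22
i=10 t=27 v=2: → [25,34),[20,29); WM=26; [15,24) fires=12
i=11 t=37 v=4: → [35,44),[30,39); WM=36; [20,29) fires=9 [25,34) fires=2
i=12 t=27 v=9: DROP (t<36-4); WM=36
i=13 t=42 v=8: → [40,49),[35,44); WM=41; [30,39) fires=4
i=14 t=25 v=4: DROP (t<41-4); WM=41
i=15 t=37 v=9: → [35,44),[30,39); WM=41
i=16 t=45 v=6: → [45,54),[40,49); WM=44; [35,44) fires=21
i=17 t=32 v=6: DROP (t<44-4); WM=44
i=18 t=50 v=1: → [50,59),[45,54); WM=49; [40,49) fires=14
i=19 t=47 v=6: → [45,54),[40,49); WM=49
i=20 t=50 v=4: → [50,59),[45,54); WM=49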